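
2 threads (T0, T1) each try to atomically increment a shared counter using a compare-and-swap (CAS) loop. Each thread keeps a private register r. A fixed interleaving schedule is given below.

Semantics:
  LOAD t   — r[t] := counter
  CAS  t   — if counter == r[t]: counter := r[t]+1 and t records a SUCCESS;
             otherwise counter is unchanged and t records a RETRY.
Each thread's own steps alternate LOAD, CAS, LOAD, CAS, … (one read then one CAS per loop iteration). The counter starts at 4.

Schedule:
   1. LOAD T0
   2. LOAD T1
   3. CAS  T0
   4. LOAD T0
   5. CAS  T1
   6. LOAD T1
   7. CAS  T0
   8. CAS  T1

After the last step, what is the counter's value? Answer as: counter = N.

[1] T0.load  rd  (counter 4, T0.r 4)
[2] T1.load  rd  (counter 4, T1.r 4)
[3] T0.cas  hit  (counter 5, T0.r 4)
[4] T0.load  rd  (counter 5, T0.r 5)
[5] T1.cas  miss  (counter 5, T1.r 4)
[6] T1.load  rd  (counter 5, T1.r 5)
[7] T0.cas  hit  (counter 6, T0.r 5)
[8] T1.cas  miss  (counter 6, T1.r 5)

counter = 6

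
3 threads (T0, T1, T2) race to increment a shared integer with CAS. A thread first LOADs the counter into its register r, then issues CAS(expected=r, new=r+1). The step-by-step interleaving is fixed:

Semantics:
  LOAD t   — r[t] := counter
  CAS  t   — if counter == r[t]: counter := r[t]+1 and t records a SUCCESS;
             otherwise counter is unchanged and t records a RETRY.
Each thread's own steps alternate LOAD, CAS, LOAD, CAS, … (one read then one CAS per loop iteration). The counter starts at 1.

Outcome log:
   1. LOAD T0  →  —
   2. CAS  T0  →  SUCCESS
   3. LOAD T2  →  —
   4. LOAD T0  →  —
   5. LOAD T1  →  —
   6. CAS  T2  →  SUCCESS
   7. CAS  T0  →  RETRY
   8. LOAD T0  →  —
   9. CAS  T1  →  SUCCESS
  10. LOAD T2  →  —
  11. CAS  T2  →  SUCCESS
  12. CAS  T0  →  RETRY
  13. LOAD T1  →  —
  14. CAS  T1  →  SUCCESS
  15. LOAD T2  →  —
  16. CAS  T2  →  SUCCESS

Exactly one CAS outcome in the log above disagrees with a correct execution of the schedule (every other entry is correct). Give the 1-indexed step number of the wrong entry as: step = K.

Re-executing:
1. LOAD T0 → mem=1 r[T0]=1 [LOAD]
2. CAS T0 → mem=2 r[T0]=1 [OK]
3. LOAD T2 → mem=2 r[T2]=2 [LOAD]
4. LOAD T0 → mem=2 r[T0]=2 [LOAD]
5. LOAD T1 → mem=2 r[T1]=2 [LOAD]
6. CAS T2 → mem=3 r[T2]=2 [OK]
7. CAS T0 → mem=3 r[T0]=2 [RETRY]
8. LOAD T0 → mem=3 r[T0]=3 [LOAD]
9. CAS T1 → mem=3 r[T1]=2 [RETRY]
10. LOAD T2 → mem=3 r[T2]=3 [LOAD]
11. CAS T2 → mem=4 r[T2]=3 [OK]
12. CAS T0 → mem=4 r[T0]=3 [RETRY]
13. LOAD T1 → mem=4 r[T1]=4 [LOAD]
14. CAS T1 → mem=5 r[T1]=4 [OK]
15. LOAD T2 → mem=5 r[T2]=5 [LOAD]
16. CAS T2 → mem=6 r[T2]=5 [OK]
Log disagrees first at step 9.

step = 9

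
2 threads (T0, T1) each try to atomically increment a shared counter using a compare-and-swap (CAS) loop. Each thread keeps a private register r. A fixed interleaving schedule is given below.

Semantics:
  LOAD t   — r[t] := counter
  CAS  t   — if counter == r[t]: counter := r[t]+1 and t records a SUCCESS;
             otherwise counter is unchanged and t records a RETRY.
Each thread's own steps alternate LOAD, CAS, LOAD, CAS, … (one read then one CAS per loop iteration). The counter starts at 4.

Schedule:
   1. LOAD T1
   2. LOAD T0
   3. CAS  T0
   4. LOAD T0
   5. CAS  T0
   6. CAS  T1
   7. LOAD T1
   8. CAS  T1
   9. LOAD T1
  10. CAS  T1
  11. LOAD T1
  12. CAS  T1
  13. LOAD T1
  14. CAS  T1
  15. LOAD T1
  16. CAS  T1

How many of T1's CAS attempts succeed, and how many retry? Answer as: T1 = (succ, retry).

[1] T1.load  rd  (counter 4, T1.r 4)
[2] T0.load  rd  (counter 4, T0.r 4)
[3] T0.cas  hit  (counter 5, T0.r 4)
[4] T0.load  rd  (counter 5, T0.r 5)
[5] T0.cas  hit  (counter 6, T0.r 5)
[6] T1.cas  miss  (counter 6, T1.r 4)
[7] T1.load  rd  (counter 6, T1.r 6)
[8] T1.cas  hit  (counter 7, T1.r 6)
[9] T1.load  rd  (counter 7, T1.r 7)
[10] T1.cas  hit  (counter 8, T1.r 7)
[11] T1.load  rd  (counter 8, T1.r 8)
[12] T1.cas  hit  (counter 9, T1.r 8)
[13] T1.load  rd  (counter 9, T1.r 9)
[14] T1.cas  hit  (counter 10, T1.r 9)
[15] T1.load  rd  (counter 10, T1.r 10)
[16] T1.cas  hit  (counter 11, T1.r 10)

T1 = (5, 1)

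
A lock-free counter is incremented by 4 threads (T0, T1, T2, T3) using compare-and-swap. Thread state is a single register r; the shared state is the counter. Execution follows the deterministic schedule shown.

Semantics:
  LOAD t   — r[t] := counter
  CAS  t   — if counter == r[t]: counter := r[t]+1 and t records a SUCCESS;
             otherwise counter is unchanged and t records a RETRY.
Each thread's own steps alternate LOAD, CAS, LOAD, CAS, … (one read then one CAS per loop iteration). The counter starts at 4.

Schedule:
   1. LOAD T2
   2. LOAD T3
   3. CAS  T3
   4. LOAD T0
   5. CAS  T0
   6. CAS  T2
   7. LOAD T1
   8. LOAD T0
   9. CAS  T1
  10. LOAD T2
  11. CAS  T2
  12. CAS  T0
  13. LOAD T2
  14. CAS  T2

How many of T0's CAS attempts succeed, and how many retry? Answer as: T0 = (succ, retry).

T2 LOAD — after: cnt=4, r=4 — load
T3 LOAD — after: cnt=4, r=4 — load
T3 CAS — after: cnt=5, r=4 — ok
T0 LOAD — after: cnt=5, r=5 — load
T0 CAS — after: cnt=6, r=5 — ok
T2 CAS — after: cnt=6, r=4 — retry
T1 LOAD — after: cnt=6, r=6 — load
T0 LOAD — after: cnt=6, r=6 — load
T1 CAS — after: cnt=7, r=6 — ok
T2 LOAD — after: cnt=7, r=7 — load
T2 CAS — after: cnt=8, r=7 — ok
T0 CAS — after: cnt=8, r=6 — retry
T2 LOAD — after: cnt=8, r=8 — load
T2 CAS — after: cnt=9, r=8 — ok

T0 = (1, 1)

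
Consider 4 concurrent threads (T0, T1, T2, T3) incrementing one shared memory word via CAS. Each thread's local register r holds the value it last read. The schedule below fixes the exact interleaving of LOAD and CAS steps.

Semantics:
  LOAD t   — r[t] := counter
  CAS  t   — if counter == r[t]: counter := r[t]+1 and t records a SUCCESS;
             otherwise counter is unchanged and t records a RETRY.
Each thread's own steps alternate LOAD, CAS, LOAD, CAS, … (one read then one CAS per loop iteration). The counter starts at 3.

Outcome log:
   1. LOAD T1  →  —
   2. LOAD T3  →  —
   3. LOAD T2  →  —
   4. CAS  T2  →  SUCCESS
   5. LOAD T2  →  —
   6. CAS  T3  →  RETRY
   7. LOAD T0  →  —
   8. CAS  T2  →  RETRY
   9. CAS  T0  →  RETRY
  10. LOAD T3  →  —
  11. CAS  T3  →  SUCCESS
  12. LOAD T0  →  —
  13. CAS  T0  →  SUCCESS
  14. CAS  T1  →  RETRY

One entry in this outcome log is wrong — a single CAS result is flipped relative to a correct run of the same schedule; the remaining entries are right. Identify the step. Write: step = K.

step = 8

Reference trace:
[1] T1.load  rd  (counter 3, T1.r 3)
[2] T3.load  rd  (counter 3, T3.r 3)
[3] T2.load  rd  (counter 3, T2.r 3)
[4] T2.cas  hit  (counter 4, T2.r 3)
[5] T2.load  rd  (counter 4, T2.r 4)
[6] T3.cas  miss  (counter 4, T3.r 3)
[7] T0.load  rd  (counter 4, T0.r 4)
[8] T2.cas  hit  (counter 5, T2.r 4)
[9] T0.cas  miss  (counter 5, T0.r 4)
[10] T3.load  rd  (counter 5, T3.r 5)
[11] T3.cas  hit  (counter 6, T3.r 5)
[12] T0.load  rd  (counter 6, T0.r 6)
[13] T0.cas  hit  (counter 7, T0.r 6)
[14] T1.cas  miss  (counter 7, T1.r 3)
Mismatch at 8.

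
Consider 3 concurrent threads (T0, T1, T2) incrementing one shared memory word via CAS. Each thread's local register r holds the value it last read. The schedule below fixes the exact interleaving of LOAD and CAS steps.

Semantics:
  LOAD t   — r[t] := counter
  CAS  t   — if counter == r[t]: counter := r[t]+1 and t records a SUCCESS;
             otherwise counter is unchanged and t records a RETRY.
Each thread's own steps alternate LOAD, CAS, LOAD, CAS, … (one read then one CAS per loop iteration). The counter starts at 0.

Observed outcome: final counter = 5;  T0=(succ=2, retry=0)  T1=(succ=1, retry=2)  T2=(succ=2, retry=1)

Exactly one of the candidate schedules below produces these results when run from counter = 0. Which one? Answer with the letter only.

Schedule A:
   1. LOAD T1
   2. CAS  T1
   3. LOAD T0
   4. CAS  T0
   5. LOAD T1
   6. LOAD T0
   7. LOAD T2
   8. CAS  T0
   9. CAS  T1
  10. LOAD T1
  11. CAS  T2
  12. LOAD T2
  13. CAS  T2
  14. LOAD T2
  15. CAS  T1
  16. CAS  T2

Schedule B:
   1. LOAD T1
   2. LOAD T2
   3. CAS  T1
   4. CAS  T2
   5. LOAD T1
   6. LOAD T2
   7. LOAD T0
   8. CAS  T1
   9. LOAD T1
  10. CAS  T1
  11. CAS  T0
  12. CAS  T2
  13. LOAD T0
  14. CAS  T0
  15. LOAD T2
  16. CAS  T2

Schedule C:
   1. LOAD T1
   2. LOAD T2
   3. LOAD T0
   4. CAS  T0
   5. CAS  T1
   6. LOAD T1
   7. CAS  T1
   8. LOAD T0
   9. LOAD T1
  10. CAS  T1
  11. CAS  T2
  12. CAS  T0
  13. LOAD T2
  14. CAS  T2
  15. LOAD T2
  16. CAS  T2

Tracing schedule A:
step 1: T1 LOAD ⇒ load; ctr=0 reg=0
step 2: T1 CAS ⇒ ok; ctr=1 reg=0
step 3: T0 LOAD ⇒ load; ctr=1 reg=1
step 4: T0 CAS ⇒ ok; ctr=2 reg=1
step 5: T1 LOAD ⇒ load; ctr=2 reg=2
step 6: T0 LOAD ⇒ load; ctr=2 reg=2
step 7: T2 LOAD ⇒ load; ctr=2 reg=2
step 8: T0 CAS ⇒ ok; ctr=3 reg=2
step 9: T1 CAS ⇒ retry; ctr=3 reg=2
step 10: T1 LOAD ⇒ load; ctr=3 reg=3
step 11: T2 CAS ⇒ retry; ctr=3 reg=2
step 12: T2 LOAD ⇒ load; ctr=3 reg=3
step 13: T2 CAS ⇒ ok; ctr=4 reg=3
step 14: T2 LOAD ⇒ load; ctr=4 reg=4
step 15: T1 CAS ⇒ retry; ctr=4 reg=3
step 16: T2 CAS ⇒ ok; ctr=5 reg=4

A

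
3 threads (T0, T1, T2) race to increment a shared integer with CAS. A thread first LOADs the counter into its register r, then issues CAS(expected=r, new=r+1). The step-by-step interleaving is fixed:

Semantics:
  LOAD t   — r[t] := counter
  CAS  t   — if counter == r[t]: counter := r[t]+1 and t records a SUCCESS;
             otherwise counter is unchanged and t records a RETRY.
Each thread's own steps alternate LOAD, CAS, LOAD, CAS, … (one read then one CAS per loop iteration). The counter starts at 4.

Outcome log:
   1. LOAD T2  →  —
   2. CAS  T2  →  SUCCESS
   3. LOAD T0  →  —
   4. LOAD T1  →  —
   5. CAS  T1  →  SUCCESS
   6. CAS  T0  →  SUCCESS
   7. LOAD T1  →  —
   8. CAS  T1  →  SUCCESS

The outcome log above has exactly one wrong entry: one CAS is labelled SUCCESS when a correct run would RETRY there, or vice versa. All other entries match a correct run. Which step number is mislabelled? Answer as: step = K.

Re-executing:
T2 LOAD — after: cnt=4, r=4 — load
T2 CAS — after: cnt=5, r=4 — ok
T0 LOAD — after: cnt=5, r=5 — load
T1 LOAD — after: cnt=5, r=5 — load
T1 CAS — after: cnt=6, r=5 — ok
T0 CAS — after: cnt=6, r=5 — retry
T1 LOAD — after: cnt=6, r=6 — load
T1 CAS — after: cnt=7, r=6 — ok
Flip is step 6.

step = 6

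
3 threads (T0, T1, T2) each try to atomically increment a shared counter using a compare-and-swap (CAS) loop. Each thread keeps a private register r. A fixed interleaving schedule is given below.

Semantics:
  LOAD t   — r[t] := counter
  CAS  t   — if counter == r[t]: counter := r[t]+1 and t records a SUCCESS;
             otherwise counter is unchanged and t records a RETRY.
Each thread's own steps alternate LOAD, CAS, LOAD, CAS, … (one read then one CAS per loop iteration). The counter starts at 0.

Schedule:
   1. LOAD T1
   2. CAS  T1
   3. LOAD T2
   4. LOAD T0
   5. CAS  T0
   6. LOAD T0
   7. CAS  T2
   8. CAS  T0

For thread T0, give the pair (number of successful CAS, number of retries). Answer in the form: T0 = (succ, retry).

   1) LOAD T1:  M=0  r_T1=0
   2) CAS  T1:  M=1  r_T1=0 ✓
   3) LOAD T2:  M=1  r_T2=1
   4) LOAD T0:  M=1  r_T0=1
   5) CAS  T0:  M=2  r_T0=1 ✓
   6) LOAD T0:  M=2  r_T0=2
   7) CAS  T2:  M=2  r_T2=1 ✗
   8) CAS  T0:  M=3  r_T0=2 ✓

T0 = (2, 0)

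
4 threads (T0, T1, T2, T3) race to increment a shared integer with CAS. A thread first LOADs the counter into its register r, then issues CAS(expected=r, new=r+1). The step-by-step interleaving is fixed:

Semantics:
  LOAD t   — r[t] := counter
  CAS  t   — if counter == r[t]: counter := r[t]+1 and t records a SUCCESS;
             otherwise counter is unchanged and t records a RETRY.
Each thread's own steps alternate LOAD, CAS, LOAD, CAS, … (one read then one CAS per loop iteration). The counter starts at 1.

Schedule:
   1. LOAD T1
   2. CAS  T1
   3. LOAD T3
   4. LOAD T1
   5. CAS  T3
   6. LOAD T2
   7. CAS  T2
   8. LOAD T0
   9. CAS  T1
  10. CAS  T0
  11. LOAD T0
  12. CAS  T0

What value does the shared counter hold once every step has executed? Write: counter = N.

counter = 6

step 1: T1 LOAD ⇒ load; ctr=1 reg=1
step 2: T1 CAS ⇒ ok; ctr=2 reg=1
step 3: T3 LOAD ⇒ load; ctr=2 reg=2
step 4: T1 LOAD ⇒ load; ctr=2 reg=2
step 5: T3 CAS ⇒ ok; ctr=3 reg=2
step 6: T2 LOAD ⇒ load; ctr=3 reg=3
step 7: T2 CAS ⇒ ok; ctr=4 reg=3
step 8: T0 LOAD ⇒ load; ctr=4 reg=4
step 9: T1 CAS ⇒ retry; ctr=4 reg=2
step 10: T0 CAS ⇒ ok; ctr=5 reg=4
step 11: T0 LOAD ⇒ load; ctr=5 reg=5
step 12: T0 CAS ⇒ ok; ctr=6 reg=5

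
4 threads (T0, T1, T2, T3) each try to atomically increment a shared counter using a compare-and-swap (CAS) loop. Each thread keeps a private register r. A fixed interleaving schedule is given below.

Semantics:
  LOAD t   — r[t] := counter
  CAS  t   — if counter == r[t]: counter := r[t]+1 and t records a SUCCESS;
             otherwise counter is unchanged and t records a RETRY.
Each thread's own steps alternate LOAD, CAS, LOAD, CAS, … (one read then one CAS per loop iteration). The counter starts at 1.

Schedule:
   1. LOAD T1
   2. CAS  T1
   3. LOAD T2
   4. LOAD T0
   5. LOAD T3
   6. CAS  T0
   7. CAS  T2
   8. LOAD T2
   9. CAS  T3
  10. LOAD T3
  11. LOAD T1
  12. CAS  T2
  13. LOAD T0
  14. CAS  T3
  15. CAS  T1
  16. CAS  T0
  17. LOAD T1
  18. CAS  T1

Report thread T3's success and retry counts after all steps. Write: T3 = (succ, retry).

   1) LOAD T1:  M=1  r_T1=1
   2) CAS  T1:  M=2  r_T1=1 ✓
   3) LOAD T2:  M=2  r_T2=2
   4) LOAD T0:  M=2  r_T0=2
   5) LOAD T3:  M=2  r_T3=2
   6) CAS  T0:  M=3  r_T0=2 ✓
   7) CAS  T2:  M=3  r_T2=2 ✗
   8) LOAD T2:  M=3  r_T2=3
   9) CAS  T3:  M=3  r_T3=2 ✗
  10) LOAD T3:  M=3  r_T3=3
  11) LOAD T1:  M=3  r_T1=3
  12) CAS  T2:  M=4  r_T2=3 ✓
  13) LOAD T0:  M=4  r_T0=4
  14) CAS  T3:  M=4  r_T3=3 ✗
  15) CAS  T1:  M=4  r_T1=3 ✗
  16) CAS  T0:  M=5  r_T0=4 ✓
  17) LOAD T1:  M=5  r_T1=5
  18) CAS  T1:  M=6  r_T1=5 ✓

T3 = (0, 2)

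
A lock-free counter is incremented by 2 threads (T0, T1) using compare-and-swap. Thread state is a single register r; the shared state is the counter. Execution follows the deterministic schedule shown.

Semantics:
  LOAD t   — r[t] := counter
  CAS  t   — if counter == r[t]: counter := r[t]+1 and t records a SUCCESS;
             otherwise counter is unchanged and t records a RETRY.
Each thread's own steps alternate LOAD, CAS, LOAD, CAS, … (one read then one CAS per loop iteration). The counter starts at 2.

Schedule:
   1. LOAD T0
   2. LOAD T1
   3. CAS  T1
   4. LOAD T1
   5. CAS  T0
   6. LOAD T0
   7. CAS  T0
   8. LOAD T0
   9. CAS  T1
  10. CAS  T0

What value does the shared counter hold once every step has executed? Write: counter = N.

1. LOAD T0 → mem=2 r[T0]=2 [LOAD]
2. LOAD T1 → mem=2 r[T1]=2 [LOAD]
3. CAS T1 → mem=3 r[T1]=2 [OK]
4. LOAD T1 → mem=3 r[T1]=3 [LOAD]
5. CAS T0 → mem=3 r[T0]=2 [RETRY]
6. LOAD T0 → mem=3 r[T0]=3 [LOAD]
7. CAS T0 → mem=4 r[T0]=3 [OK]
8. LOAD T0 → mem=4 r[T0]=4 [LOAD]
9. CAS T1 → mem=4 r[T1]=3 [RETRY]
10. CAS T0 → mem=5 r[T0]=4 [OK]

counter = 5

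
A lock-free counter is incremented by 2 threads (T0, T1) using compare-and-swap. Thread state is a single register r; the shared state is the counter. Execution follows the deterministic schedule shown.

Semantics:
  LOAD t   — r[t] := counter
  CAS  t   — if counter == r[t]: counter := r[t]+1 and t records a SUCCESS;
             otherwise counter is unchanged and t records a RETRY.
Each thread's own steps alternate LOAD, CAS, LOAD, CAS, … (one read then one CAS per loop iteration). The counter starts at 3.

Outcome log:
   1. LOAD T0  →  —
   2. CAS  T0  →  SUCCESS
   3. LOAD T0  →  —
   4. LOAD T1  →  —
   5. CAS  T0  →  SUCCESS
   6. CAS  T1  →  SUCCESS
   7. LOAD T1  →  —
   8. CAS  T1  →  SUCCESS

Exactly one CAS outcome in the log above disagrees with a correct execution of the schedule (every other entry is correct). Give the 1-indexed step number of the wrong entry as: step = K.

step = 6

Correct run:
[1] T0.load  rd  (counter 3, T0.r 3)
[2] T0.cas  hit  (counter 4, T0.r 3)
[3] T0.load  rd  (counter 4, T0.r 4)
[4] T1.load  rd  (counter 4, T1.r 4)
[5] T0.cas  hit  (counter 5, T0.r 4)
[6] T1.cas  miss  (counter 5, T1.r 4)
[7] T1.load  rd  (counter 5, T1.r 5)
[8] T1.cas  hit  (counter 6, T1.r 5)
Mismatch at 6.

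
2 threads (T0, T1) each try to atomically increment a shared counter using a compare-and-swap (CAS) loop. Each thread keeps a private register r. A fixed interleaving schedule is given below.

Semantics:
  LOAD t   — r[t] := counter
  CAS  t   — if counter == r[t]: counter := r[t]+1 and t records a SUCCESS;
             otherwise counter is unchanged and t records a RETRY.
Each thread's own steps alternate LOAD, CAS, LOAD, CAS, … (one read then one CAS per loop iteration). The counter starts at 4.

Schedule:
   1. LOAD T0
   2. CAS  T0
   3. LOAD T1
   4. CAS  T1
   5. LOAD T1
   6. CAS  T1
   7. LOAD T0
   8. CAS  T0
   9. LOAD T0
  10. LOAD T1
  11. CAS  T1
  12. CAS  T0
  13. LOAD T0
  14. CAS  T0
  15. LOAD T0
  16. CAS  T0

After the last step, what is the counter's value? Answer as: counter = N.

[1] T0.load  rd  (counter 4, T0.r 4)
[2] T0.cas  hit  (counter 5, T0.r 4)
[3] T1.load  rd  (counter 5, T1.r 5)
[4] T1.cas  hit  (counter 6, T1.r 5)
[5] T1.load  rd  (counter 6, T1.r 6)
[6] T1.cas  hit  (counter 7, T1.r 6)
[7] T0.load  rd  (counter 7, T0.r 7)
[8] T0.cas  hit  (counter 8, T0.r 7)
[9] T0.load  rd  (counter 8, T0.r 8)
[10] T1.load  rd  (counter 8, T1.r 8)
[11] T1.cas  hit  (counter 9, T1.r 8)
[12] T0.cas  miss  (counter 9, T0.r 8)
[13] T0.load  rd  (counter 9, T0.r 9)
[14] T0.cas  hit  (counter 10, T0.r 9)
[15] T0.load  rd  (counter 10, T0.r 10)
[16] T0.cas  hit  (counter 11, T0.r 10)

counter = 11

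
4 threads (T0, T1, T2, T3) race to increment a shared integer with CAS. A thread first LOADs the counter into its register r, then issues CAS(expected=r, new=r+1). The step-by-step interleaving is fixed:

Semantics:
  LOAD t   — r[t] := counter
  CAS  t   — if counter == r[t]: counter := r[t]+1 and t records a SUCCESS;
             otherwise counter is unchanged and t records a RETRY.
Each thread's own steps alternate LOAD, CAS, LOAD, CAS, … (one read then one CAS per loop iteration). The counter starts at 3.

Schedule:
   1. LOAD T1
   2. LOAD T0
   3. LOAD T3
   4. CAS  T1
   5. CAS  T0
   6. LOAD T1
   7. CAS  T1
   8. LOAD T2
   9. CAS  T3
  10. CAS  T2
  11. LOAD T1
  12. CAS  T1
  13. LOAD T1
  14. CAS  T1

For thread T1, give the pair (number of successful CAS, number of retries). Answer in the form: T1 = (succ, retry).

T1 = (4, 0)

[1] T1.load  rd  (counter 3, T1.r 3)
[2] T0.load  rd  (counter 3, T0.r 3)
[3] T3.load  rd  (counter 3, T3.r 3)
[4] T1.cas  hit  (counter 4, T1.r 3)
[5] T0.cas  miss  (counter 4, T0.r 3)
[6] T1.load  rd  (counter 4, T1.r 4)
[7] T1.cas  hit  (counter 5, T1.r 4)
[8] T2.load  rd  (counter 5, T2.r 5)
[9] T3.cas  miss  (counter 5, T3.r 3)
[10] T2.cas  hit  (counter 6, T2.r 5)
[11] T1.load  rd  (counter 6, T1.r 6)
[12] T1.cas  hit  (counter 7, T1.r 6)
[13] T1.load  rd  (counter 7, T1.r 7)
[14] T1.cas  hit  (counter 8, T1.r 7)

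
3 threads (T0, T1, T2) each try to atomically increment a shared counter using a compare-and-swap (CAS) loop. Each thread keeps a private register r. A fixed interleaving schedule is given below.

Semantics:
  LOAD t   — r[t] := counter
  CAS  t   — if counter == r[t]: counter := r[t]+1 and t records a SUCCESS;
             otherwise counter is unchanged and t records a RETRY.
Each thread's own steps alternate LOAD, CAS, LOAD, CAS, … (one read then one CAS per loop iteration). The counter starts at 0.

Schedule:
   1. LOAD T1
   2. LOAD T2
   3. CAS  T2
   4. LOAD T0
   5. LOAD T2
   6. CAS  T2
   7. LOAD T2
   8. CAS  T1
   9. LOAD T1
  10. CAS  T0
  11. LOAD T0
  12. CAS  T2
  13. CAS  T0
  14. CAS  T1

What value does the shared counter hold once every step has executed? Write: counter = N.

counter = 3

[1] T1.load  rd  (counter 0, T1.r 0)
[2] T2.load  rd  (counter 0, T2.r 0)
[3] T2.cas  hit  (counter 1, T2.r 0)
[4] T0.load  rd  (counter 1, T0.r 1)
[5] T2.load  rd  (counter 1, T2.r 1)
[6] T2.cas  hit  (counter 2, T2.r 1)
[7] T2.load  rd  (counter 2, T2.r 2)
[8] T1.cas  miss  (counter 2, T1.r 0)
[9] T1.load  rd  (counter 2, T1.r 2)
[10] T0.cas  miss  (counter 2, T0.r 1)
[11] T0.load  rd  (counter 2, T0.r 2)
[12] T2.cas  hit  (counter 3, T2.r 2)
[13] T0.cas  miss  (counter 3, T0.r 2)
[14] T1.cas  miss  (counter 3, T1.r 2)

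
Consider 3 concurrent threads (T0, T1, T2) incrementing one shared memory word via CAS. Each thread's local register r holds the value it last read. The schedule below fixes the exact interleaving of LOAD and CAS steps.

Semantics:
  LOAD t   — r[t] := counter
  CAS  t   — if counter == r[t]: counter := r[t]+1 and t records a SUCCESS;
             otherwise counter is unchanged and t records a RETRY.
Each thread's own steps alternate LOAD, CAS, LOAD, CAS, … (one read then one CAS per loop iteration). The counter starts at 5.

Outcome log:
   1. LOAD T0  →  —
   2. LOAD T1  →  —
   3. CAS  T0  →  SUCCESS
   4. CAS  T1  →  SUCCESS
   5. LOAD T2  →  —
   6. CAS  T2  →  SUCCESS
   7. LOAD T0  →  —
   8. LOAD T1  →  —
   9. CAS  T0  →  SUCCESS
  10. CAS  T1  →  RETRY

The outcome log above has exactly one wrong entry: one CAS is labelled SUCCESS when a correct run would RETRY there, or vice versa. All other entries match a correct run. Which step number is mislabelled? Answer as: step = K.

Re-executing:
#1 T0 reads 5
#2 T1 reads 5
#3 T0 CAS(5→6) writes; counter now 6
#4 T1 CAS(5→6) fails; counter now 6
#5 T2 reads 6
#6 T2 CAS(6→7) writes; counter now 7
#7 T0 reads 7
#8 T1 reads 7
#9 T0 CAS(7→8) writes; counter now 8
#10 T1 CAS(7→8) fails; counter now 8
Flip is step 4.

step = 4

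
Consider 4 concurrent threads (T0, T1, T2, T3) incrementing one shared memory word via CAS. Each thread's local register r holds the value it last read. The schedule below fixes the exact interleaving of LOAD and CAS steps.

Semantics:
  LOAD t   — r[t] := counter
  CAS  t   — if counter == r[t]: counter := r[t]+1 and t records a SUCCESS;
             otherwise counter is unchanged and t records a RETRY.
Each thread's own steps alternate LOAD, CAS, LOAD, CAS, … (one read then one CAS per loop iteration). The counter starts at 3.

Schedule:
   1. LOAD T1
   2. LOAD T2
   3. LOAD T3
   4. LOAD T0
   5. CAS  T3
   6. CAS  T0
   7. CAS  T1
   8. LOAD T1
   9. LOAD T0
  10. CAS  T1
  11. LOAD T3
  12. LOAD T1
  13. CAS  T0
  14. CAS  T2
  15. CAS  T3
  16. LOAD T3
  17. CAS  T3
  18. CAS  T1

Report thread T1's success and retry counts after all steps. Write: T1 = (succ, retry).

T1 = (1, 2)

   1) LOAD T1:  M=3  r_T1=3
   2) LOAD T2:  M=3  r_T2=3
   3) LOAD T3:  M=3  r_T3=3
   4) LOAD T0:  M=3  r_T0=3
   5) CAS  T3:  M=4  r_T3=3 ✓
   6) CAS  T0:  M=4  r_T0=3 ✗
   7) CAS  T1:  M=4  r_T1=3 ✗
   8) LOAD T1:  M=4  r_T1=4
   9) LOAD T0:  M=4  r_T0=4
  10) CAS  T1:  M=5  r_T1=4 ✓
  11) LOAD T3:  M=5  r_T3=5
  12) LOAD T1:  M=5  r_T1=5
  13) CAS  T0:  M=5  r_T0=4 ✗
  14) CAS  T2:  M=5  r_T2=3 ✗
  15) CAS  T3:  M=6  r_T3=5 ✓
  16) LOAD T3:  M=6  r_T3=6
  17) CAS  T3:  M=7  r_T3=6 ✓
  18) CAS  T1:  M=7  r_T1=5 ✗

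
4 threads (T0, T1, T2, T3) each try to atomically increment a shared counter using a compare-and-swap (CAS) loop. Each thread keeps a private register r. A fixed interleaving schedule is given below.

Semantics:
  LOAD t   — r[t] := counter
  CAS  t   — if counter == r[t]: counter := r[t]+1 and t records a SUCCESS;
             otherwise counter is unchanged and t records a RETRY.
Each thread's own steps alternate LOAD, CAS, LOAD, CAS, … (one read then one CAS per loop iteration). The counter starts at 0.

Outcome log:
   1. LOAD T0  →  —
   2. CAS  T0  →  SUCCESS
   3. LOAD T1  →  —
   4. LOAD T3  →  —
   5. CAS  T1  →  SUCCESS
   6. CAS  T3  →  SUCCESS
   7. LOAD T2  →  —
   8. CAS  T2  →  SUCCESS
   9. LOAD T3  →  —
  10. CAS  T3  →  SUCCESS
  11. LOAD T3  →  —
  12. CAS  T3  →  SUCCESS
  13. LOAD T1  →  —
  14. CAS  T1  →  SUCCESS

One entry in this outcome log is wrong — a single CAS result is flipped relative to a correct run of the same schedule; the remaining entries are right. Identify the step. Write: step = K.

step = 6

Re-executing:
[1] T0.load  rd  (counter 0, T0.r 0)
[2] T0.cas  hit  (counter 1, T0.r 0)
[3] T1.load  rd  (counter 1, T1.r 1)
[4] T3.load  rd  (counter 1, T3.r 1)
[5] T1.cas  hit  (counter 2, T1.r 1)
[6] T3.cas  miss  (counter 2, T3.r 1)
[7] T2.load  rd  (counter 2, T2.r 2)
[8] T2.cas  hit  (counter 3, T2.r 2)
[9] T3.load  rd  (counter 3, T3.r 3)
[10] T3.cas  hit  (counter 4, T3.r 3)
[11] T3.load  rd  (counter 4, T3.r 4)
[12] T3.cas  hit  (counter 5, T3.r 4)
[13] T1.load  rd  (counter 5, T1.r 5)
[14] T1.cas  hit  (counter 6, T1.r 5)
Flip is step 6.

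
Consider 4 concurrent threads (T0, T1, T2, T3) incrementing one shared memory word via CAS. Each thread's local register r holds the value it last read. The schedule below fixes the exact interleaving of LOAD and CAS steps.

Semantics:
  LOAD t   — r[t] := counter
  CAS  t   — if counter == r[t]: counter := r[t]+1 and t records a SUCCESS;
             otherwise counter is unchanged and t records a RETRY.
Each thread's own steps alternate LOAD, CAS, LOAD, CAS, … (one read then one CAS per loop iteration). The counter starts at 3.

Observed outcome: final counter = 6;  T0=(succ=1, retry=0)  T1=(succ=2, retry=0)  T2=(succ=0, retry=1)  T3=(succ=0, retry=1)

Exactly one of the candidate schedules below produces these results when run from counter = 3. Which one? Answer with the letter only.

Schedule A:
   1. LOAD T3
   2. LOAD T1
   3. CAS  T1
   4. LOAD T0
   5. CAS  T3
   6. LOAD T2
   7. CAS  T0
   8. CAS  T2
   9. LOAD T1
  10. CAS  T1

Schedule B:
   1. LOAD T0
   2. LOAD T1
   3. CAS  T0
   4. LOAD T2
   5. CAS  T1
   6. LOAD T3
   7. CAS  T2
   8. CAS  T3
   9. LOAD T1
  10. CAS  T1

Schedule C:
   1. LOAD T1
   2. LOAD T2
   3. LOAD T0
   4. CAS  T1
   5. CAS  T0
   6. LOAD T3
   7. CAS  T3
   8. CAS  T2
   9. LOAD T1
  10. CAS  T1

Run A:
   1) LOAD T3:  M=3  r_T3=3
   2) LOAD T1:  M=3  r_T1=3
   3) CAS  T1:  M=4  r_T1=3 ✓
   4) LOAD T0:  M=4  r_T0=4
   5) CAS  T3:  M=4  r_T3=3 ✗
   6) LOAD T2:  M=4  r_T2=4
   7) CAS  T0:  M=5  r_T0=4 ✓
   8) CAS  T2:  M=5  r_T2=4 ✗
   9) LOAD T1:  M=5  r_T1=5
  10) CAS  T1:  M=6  r_T1=5 ✓

A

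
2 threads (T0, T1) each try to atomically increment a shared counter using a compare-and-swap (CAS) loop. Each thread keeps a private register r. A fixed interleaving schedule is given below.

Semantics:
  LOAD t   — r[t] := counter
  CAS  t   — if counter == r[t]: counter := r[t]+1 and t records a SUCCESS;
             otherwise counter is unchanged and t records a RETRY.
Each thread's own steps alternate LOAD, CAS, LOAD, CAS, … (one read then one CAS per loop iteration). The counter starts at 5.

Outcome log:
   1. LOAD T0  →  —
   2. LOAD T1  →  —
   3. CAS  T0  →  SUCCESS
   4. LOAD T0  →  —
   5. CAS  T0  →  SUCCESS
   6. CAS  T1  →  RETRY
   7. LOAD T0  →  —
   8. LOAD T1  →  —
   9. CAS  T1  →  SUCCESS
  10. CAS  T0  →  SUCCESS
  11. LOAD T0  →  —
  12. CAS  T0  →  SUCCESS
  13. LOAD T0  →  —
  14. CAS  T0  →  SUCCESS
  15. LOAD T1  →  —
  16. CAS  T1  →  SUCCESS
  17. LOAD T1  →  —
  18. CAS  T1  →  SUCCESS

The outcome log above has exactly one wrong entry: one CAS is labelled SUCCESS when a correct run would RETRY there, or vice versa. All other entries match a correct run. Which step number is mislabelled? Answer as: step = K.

Correct run:
T0 LOAD — after: cnt=5, r=5 — load
T1 LOAD — after: cnt=5, r=5 — load
T0 CAS — after: cnt=6, r=5 — ok
T0 LOAD — after: cnt=6, r=6 — load
T0 CAS — after: cnt=7, r=6 — ok
T1 CAS — after: cnt=7, r=5 — retry
T0 LOAD — after: cnt=7, r=7 — load
T1 LOAD — after: cnt=7, r=7 — load
T1 CAS — after: cnt=8, r=7 — ok
T0 CAS — after: cnt=8, r=7 — retry
T0 LOAD — after: cnt=8, r=8 — load
T0 CAS — after: cnt=9, r=8 — ok
T0 LOAD — after: cnt=9, r=9 — load
T0 CAS — after: cnt=10, r=9 — ok
T1 LOAD — after: cnt=10, r=10 — load
T1 CAS — after: cnt=11, r=10 — ok
T1 LOAD — after: cnt=11, r=11 — load
T1 CAS — after: cnt=12, r=11 — ok
Mismatch at 10.

step = 10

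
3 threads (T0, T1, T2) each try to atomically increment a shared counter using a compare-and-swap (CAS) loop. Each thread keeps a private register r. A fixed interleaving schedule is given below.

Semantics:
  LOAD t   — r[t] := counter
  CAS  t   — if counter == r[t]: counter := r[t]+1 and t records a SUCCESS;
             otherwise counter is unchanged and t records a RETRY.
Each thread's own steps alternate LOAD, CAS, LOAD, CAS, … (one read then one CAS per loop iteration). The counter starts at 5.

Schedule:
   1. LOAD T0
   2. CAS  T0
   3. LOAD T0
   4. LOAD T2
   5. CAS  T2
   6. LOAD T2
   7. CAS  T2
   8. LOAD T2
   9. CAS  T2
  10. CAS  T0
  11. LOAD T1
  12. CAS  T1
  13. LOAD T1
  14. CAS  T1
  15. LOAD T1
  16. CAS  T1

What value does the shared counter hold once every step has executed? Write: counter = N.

T0 LOAD — after: cnt=5, r=5 — load
T0 CAS — after: cnt=6, r=5 — ok
T0 LOAD — after: cnt=6, r=6 — load
T2 LOAD — after: cnt=6, r=6 — load
T2 CAS — after: cnt=7, r=6 — ok
T2 LOAD — after: cnt=7, r=7 — load
T2 CAS — after: cnt=8, r=7 — ok
T2 LOAD — after: cnt=8, r=8 — load
T2 CAS — after: cnt=9, r=8 — ok
T0 CAS — after: cnt=9, r=6 — retry
T1 LOAD — after: cnt=9, r=9 — load
T1 CAS — after: cnt=10, r=9 — ok
T1 LOAD — after: cnt=10, r=10 — load
T1 CAS — after: cnt=11, r=10 — ok
T1 LOAD — after: cnt=11, r=11 — load
T1 CAS — after: cnt=12, r=11 — ok

counter = 12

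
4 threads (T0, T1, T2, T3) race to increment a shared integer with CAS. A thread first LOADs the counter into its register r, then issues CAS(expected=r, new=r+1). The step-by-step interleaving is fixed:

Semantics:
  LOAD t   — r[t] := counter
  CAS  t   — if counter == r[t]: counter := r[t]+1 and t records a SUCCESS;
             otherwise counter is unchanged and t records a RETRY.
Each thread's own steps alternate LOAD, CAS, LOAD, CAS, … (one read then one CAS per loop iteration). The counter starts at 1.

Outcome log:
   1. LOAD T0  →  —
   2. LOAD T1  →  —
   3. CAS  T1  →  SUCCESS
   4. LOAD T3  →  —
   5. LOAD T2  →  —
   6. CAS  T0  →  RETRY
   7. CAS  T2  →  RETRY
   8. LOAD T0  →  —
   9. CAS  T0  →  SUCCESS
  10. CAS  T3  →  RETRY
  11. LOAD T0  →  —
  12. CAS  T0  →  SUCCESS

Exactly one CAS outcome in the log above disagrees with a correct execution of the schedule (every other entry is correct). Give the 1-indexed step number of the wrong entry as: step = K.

Reference trace:
T0 LOAD — after: cnt=1, r=1 — load
T1 LOAD — after: cnt=1, r=1 — load
T1 CAS — after: cnt=2, r=1 — ok
T3 LOAD — after: cnt=2, r=2 — load
T2 LOAD — after: cnt=2, r=2 — load
T0 CAS — after: cnt=2, r=1 — retry
T2 CAS — after: cnt=3, r=2 — ok
T0 LOAD — after: cnt=3, r=3 — load
T0 CAS — after: cnt=4, r=3 — ok
T3 CAS — after: cnt=4, r=2 — retry
T0 LOAD — after: cnt=4, r=4 — load
T0 CAS — after: cnt=5, r=4 — ok
Flip is step 7.

step = 7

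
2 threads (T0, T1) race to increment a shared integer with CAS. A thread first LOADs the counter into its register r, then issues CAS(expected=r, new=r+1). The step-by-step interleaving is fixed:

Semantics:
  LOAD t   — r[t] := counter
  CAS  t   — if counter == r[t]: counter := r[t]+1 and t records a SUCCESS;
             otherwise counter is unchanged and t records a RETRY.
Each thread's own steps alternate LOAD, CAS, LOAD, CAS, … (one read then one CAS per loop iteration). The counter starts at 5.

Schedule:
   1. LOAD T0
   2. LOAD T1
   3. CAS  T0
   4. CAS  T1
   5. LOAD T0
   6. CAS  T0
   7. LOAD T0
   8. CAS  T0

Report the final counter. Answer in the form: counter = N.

counter = 8

T0 LOAD — after: cnt=5, r=5 — load
T1 LOAD — after: cnt=5, r=5 — load
T0 CAS — after: cnt=6, r=5 — ok
T1 CAS — after: cnt=6, r=5 — retry
T0 LOAD — after: cnt=6, r=6 — load
T0 CAS — after: cnt=7, r=6 — ok
T0 LOAD — after: cnt=7, r=7 — load
T0 CAS — after: cnt=8, r=7 — ok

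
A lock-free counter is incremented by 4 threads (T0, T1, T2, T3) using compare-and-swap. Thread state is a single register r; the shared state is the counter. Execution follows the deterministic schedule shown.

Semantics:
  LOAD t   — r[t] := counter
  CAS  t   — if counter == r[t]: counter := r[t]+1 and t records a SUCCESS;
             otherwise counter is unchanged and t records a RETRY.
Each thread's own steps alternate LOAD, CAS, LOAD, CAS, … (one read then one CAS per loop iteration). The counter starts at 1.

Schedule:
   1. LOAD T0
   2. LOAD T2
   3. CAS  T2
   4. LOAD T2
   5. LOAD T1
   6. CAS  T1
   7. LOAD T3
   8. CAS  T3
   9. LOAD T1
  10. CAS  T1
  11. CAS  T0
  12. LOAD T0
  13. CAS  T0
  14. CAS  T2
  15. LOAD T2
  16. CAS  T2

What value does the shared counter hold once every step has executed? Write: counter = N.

counter = 7

1. LOAD T0 → mem=1 r[T0]=1 [LOAD]
2. LOAD T2 → mem=1 r[T2]=1 [LOAD]
3. CAS T2 → mem=2 r[T2]=1 [OK]
4. LOAD T2 → mem=2 r[T2]=2 [LOAD]
5. LOAD T1 → mem=2 r[T1]=2 [LOAD]
6. CAS T1 → mem=3 r[T1]=2 [OK]
7. LOAD T3 → mem=3 r[T3]=3 [LOAD]
8. CAS T3 → mem=4 r[T3]=3 [OK]
9. LOAD T1 → mem=4 r[T1]=4 [LOAD]
10. CAS T1 → mem=5 r[T1]=4 [OK]
11. CAS T0 → mem=5 r[T0]=1 [RETRY]
12. LOAD T0 → mem=5 r[T0]=5 [LOAD]
13. CAS T0 → mem=6 r[T0]=5 [OK]
14. CAS T2 → mem=6 r[T2]=2 [RETRY]
15. LOAD T2 → mem=6 r[T2]=6 [LOAD]
16. CAS T2 → mem=7 r[T2]=6 [OK]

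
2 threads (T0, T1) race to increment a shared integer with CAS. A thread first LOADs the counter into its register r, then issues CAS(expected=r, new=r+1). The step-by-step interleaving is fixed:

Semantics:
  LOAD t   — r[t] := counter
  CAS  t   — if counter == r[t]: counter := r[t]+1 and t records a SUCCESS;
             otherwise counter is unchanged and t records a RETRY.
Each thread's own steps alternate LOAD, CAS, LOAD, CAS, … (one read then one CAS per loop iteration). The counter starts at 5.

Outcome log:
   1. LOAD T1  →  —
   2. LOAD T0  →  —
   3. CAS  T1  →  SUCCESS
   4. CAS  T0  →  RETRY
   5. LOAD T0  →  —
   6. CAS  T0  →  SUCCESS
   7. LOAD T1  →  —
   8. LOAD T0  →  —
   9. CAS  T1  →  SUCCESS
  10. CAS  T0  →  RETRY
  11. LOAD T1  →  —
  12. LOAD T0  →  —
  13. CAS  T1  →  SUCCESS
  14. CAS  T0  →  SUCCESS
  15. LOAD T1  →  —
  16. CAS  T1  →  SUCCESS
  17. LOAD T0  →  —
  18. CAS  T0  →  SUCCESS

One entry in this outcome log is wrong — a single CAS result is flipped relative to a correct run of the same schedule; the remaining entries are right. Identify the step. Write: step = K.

Reference trace:
   1) LOAD T1:  M=5  r_T1=5
   2) LOAD T0:  M=5  r_T0=5
   3) CAS  T1:  M=6  r_T1=5 ✓
   4) CAS  T0:  M=6  r_T0=5 ✗
   5) LOAD T0:  M=6  r_T0=6
   6) CAS  T0:  M=7  r_T0=6 ✓
   7) LOAD T1:  M=7  r_T1=7
   8) LOAD T0:  M=7  r_T0=7
   9) CAS  T1:  M=8  r_T1=7 ✓
  10) CAS  T0:  M=8  r_T0=7 ✗
  11) LOAD T1:  M=8  r_T1=8
  12) LOAD T0:  M=8  r_T0=8
  13) CAS  T1:  M=9  r_T1=8 ✓
  14) CAS  T0:  M=9  r_T0=8 ✗
  15) LOAD T1:  M=9  r_T1=9
  16) CAS  T1:  M=10  r_T1=9 ✓
  17) LOAD T0:  M=10  r_T0=10
  18) CAS  T0:  M=11  r_T0=10 ✓
Log disagrees first at step 14.

step = 14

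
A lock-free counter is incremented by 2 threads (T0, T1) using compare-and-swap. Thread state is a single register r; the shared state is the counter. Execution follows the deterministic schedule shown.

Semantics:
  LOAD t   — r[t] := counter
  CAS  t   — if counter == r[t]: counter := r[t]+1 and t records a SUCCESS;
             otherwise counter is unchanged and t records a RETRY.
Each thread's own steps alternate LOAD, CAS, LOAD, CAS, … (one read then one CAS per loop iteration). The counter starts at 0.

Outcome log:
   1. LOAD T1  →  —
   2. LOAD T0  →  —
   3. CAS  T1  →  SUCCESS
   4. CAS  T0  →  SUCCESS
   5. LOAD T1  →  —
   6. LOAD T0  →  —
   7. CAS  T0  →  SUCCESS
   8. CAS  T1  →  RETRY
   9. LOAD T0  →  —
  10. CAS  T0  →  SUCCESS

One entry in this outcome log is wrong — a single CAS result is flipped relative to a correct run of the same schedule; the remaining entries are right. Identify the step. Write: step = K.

Correct run:
step 1: T1 LOAD ⇒ load; ctr=0 reg=0
step 2: T0 LOAD ⇒ load; ctr=0 reg=0
step 3: T1 CAS ⇒ ok; ctr=1 reg=0
step 4: T0 CAS ⇒ retry; ctr=1 reg=0
step 5: T1 LOAD ⇒ load; ctr=1 reg=1
step 6: T0 LOAD ⇒ load; ctr=1 reg=1
step 7: T0 CAS ⇒ ok; ctr=2 reg=1
step 8: T1 CAS ⇒ retry; ctr=2 reg=1
step 9: T0 LOAD ⇒ load; ctr=2 reg=2
step 10: T0 CAS ⇒ ok; ctr=3 reg=2
Flip is step 4.

step = 4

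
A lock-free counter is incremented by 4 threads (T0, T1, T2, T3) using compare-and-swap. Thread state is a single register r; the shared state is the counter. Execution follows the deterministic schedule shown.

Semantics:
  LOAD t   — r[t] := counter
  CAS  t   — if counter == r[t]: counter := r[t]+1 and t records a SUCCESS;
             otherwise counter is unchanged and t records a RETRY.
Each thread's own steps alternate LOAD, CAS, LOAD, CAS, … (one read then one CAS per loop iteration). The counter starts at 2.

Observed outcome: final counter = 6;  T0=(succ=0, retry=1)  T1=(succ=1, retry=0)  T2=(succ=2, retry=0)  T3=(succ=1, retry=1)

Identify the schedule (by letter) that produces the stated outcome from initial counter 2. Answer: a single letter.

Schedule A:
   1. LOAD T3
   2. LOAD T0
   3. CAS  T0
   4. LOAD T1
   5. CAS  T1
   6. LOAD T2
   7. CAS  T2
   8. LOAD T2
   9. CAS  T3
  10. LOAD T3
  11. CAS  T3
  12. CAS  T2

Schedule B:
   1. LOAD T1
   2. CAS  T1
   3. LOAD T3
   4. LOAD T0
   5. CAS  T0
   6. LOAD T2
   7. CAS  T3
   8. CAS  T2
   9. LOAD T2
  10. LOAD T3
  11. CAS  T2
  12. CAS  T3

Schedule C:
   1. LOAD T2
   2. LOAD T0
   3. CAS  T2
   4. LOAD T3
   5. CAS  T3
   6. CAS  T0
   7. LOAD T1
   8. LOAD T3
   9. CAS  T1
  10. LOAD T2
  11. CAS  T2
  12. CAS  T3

C

Tracing schedule C:
#1 T2 reads 2
#2 T0 reads 2
#3 T2 CAS(2→3) writes; counter now 3
#4 T3 reads 3
#5 T3 CAS(3→4) writes; counter now 4
#6 T0 CAS(2→3) fails; counter now 4
#7 T1 reads 4
#8 T3 reads 4
#9 T1 CAS(4→5) writes; counter now 5
#10 T2 reads 5
#11 T2 CAS(5→6) writes; counter now 6
#12 T3 CAS(4→5) fails; counter now 6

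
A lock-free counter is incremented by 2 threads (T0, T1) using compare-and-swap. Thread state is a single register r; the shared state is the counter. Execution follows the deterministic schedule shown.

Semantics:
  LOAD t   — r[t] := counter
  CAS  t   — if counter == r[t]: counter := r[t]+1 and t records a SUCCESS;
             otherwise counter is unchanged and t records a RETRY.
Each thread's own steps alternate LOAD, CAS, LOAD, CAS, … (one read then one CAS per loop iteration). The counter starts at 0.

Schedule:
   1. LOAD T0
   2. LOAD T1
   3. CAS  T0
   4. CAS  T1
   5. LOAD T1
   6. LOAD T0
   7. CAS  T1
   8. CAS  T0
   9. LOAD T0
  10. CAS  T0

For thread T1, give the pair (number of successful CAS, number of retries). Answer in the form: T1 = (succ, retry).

T1 = (1, 1)

T0 LOAD — after: cnt=0, r=0 — load
T1 LOAD — after: cnt=0, r=0 — load
T0 CAS — after: cnt=1, r=0 — ok
T1 CAS — after: cnt=1, r=0 — retry
T1 LOAD — after: cnt=1, r=1 — load
T0 LOAD — after: cnt=1, r=1 — load
T1 CAS — after: cnt=2, r=1 — ok
T0 CAS — after: cnt=2, r=1 — retry
T0 LOAD — after: cnt=2, r=2 — load
T0 CAS — after: cnt=3, r=2 — ok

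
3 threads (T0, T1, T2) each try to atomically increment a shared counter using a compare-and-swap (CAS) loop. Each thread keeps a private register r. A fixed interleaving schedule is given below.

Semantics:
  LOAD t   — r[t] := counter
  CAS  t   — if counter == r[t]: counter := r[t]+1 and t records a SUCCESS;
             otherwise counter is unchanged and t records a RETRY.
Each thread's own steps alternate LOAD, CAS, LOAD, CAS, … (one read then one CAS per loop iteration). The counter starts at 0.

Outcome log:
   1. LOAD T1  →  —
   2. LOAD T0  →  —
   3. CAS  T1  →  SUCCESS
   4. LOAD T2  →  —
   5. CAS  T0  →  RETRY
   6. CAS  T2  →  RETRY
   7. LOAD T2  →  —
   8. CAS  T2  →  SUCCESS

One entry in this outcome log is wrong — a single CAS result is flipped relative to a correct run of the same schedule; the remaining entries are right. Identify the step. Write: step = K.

Re-executing:
step 1: T1 LOAD ⇒ load; ctr=0 reg=0
step 2: T0 LOAD ⇒ load; ctr=0 reg=0
step 3: T1 CAS ⇒ ok; ctr=1 reg=0
step 4: T2 LOAD ⇒ load; ctr=1 reg=1
step 5: T0 CAS ⇒ retry; ctr=1 reg=0
step 6: T2 CAS ⇒ ok; ctr=2 reg=1
step 7: T2 LOAD ⇒ load; ctr=2 reg=2
step 8: T2 CAS ⇒ ok; ctr=3 reg=2
Log disagrees first at step 6.

step = 6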